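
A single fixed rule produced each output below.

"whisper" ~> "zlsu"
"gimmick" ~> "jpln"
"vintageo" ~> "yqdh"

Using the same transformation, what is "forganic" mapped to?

What's happening: shift every letter 3 places forward in the alphabet (wrapping around), then keep every other character starting from the first (positions 1st, 3rd, 5th, ...).
"forganic" → "irujdqlf" → "iudl".

iudl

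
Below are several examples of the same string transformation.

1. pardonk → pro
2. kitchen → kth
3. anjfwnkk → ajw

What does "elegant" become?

The rule is to delete the last 2 characters, then keep every other character starting from the first (positions 1st, 3rd, 5th, ...).
Doing the same to "elegant": "eea".
(Check on "kitchen": → "kitch" → "kth" ✓)

eea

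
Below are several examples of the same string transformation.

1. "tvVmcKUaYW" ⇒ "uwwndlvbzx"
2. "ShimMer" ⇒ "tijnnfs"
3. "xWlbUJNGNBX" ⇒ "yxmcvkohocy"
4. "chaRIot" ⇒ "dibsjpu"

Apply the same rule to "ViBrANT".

What's happening: shift every letter 1 place forward in the alphabet (wrapping around), then convert every letter to lowercase.
Starting from "ViBrANT": after the first operation, "WjCsBOU"; after the second, "wjcsbou".

wjcsbou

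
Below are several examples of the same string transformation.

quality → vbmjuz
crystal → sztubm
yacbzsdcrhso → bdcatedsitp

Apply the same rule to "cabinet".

bcjofu

In each case the input is transformed by: shift every letter 1 place forward in the alphabet (wrapping around), then delete the first character.
Working it through for "cabinet": intermediate "dbcjofu", final "bcjofu".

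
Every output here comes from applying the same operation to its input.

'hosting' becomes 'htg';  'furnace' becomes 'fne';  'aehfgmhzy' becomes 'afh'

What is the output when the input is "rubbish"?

rbh

Each output is the input with this applied: keep one character in every 3, starting at position 1 (positions 1st, 4th, 7th, ...).
Doing the same to "rubbish": "rbh".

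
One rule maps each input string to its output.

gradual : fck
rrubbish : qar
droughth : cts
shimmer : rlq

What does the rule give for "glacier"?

In each case the input is transformed by: shift every letter 1 place backward in the alphabet (wrapping around), then keep one character in every 3, starting at position 1 (positions 1st, 4th, 7th, ...).
Starting from "glacier": after the first operation, "fkzbhdq"; after the second, "fbq".

fbq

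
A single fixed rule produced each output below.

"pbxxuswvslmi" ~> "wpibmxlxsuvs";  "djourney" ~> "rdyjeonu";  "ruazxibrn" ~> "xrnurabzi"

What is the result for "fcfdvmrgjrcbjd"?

gfdcjfbdcvrmjr

The transformation: take characters alternately from the front and the back (1st, last, 2nd, 2nd-last, ...), then move the last character to the front.
Working it through for "fcfdvmrgjrcbjd": intermediate "fdcjfbdcvrmjrg", final "gfdcjfbdcvrmjr".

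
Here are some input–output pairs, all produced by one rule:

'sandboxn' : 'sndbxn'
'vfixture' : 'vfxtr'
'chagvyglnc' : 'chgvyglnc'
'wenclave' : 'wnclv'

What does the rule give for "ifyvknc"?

fyvknc

Rule — remove every vowel.
On "ifyvknc" that produces "fyvknc".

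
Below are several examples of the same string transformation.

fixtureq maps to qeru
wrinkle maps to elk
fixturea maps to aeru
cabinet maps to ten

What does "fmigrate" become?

etar

Rule — take characters alternately from the front and the back (1st, last, 2nd, 2nd-last, ...), then keep every other character starting from the second (positions 2nd, 4th, 6th, ...).
Working it through for "fmigrate": intermediate "femtiagr", final "etar".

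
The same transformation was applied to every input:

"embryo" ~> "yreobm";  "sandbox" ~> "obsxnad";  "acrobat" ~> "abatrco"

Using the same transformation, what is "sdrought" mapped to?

hgstrduo

Looking at the pairs, the operation is to move the last 3 characters to the front (rotate right by 3), then swap each adjacent pair of characters (1↔2, 3↔4, ...).
So "sdrought" becomes "hgstrduo".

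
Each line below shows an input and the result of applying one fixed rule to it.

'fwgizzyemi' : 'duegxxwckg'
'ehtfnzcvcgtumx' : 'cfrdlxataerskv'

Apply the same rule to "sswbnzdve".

Looking at the pairs, the operation is to shift every letter 2 places backward in the alphabet (wrapping around).
For "sswbnzdve" the result is "qquzlxbtc".

qquzlxbtc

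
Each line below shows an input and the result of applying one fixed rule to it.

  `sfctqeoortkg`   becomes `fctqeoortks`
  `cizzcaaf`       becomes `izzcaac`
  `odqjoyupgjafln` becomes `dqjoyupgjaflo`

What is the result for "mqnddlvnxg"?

Rule — swap the first and last characters, then delete the first character.
Starting from "mqnddlvnxg": after the first operation, "gqnddlvnxm"; after the second, "qnddlvnxm".
(Check on "sfctqeoortkg": → "gfctqeoortks" → "fctqeoortks" ✓)

qnddlvnxm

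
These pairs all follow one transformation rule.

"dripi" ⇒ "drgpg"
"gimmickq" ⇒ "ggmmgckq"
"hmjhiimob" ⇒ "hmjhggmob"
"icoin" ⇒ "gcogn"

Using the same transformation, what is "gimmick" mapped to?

What's happening: replace every "i" with "g".
Doing the same to "gimmick": "ggmmgck".

ggmmgck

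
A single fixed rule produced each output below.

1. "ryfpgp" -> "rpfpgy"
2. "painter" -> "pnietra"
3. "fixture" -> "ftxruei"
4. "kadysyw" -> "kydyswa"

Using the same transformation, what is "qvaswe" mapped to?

qsaewv

In each case the input is transformed by: swap each adjacent pair of characters (1↔2, 3↔4, ...), then move the first character to the end.
For "qvaswe", step one produces "vqsaew"; step two turns that into "qsaewv".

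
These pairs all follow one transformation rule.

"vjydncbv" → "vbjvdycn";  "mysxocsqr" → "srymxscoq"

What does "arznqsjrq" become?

What's happening: swap each adjacent pair of characters (1↔2, 3↔4, ...), then move the last 2 characters to the front (rotate right by 2).
"arznqsjrq" → "ranzsqrjq" → "jqranzsqr".

jqranzsqr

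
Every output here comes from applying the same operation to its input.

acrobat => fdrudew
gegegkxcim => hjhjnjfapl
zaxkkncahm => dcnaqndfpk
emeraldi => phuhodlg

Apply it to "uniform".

qxilurp

In each case the input is transformed by: shift every letter 3 places forward in the alphabet (wrapping around), then swap each adjacent pair of characters (1↔2, 3↔4, ...).
For "uniform", step one produces "xqlirup"; step two turns that into "qxilurp".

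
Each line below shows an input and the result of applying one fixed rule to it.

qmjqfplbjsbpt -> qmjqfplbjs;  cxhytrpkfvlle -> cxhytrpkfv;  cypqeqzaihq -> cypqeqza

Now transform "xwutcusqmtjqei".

xwutcusqmtj

The pattern: delete the last 3 characters.
Doing the same to "xwutcusqmtjqei": "xwutcusqmtj".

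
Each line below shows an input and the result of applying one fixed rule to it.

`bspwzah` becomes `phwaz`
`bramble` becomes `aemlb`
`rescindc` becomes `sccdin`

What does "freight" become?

In each case the input is transformed by: delete the first 2 characters, then take characters alternately from the front and the back (1st, last, 2nd, 2nd-last, ...).
Doing the same to "freight": "etihg".

etihg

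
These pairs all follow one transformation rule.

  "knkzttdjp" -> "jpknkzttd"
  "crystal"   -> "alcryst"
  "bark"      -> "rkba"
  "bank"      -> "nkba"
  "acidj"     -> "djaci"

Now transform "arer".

erar

What's happening: move the last 2 characters to the front (rotate right by 2).
Applying that to "arer" gives "erar".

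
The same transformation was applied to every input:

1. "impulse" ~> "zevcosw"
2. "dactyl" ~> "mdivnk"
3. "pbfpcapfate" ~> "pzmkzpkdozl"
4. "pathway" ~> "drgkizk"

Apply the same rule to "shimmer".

Looking at the pairs, the operation is to shift every letter 10 places forward in the alphabet (wrapping around), then move the first 2 characters to the end (rotate left by 2).
On "shimmer": the first step gives "crswwob", and the second then gives "swwobcr".

swwobcr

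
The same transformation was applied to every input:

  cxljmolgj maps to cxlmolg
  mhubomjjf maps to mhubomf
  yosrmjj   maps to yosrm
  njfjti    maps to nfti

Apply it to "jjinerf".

The transformation: remove every "j".
On "jjinerf" that produces "inerf".

inerf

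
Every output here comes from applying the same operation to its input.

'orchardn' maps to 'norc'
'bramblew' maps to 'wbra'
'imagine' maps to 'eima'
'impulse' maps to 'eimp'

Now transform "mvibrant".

tmvi

The rule is to move the first 3 characters to the end (rotate left by 3), then keep only the last 4 characters.
"mvibrant" → "brantmvi" → "tmvi".
(Check on "orchardn": → "hardnorc" → "norc" ✓)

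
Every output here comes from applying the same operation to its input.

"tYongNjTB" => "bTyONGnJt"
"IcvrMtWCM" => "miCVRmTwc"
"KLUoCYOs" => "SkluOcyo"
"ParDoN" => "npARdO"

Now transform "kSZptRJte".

Looking at the pairs, the operation is to flip the case of every letter, then move the last character to the front.
Starting from "kSZptRJte": after the first operation, "KszPTrjTE"; after the second, "EKszPTrjT".

EKszPTrjT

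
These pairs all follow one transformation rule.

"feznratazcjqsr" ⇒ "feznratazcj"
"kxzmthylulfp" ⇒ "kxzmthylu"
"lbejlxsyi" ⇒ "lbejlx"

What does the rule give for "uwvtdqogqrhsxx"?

Looking at the pairs, the operation is to delete the last 3 characters.
So "uwvtdqogqrhsxx" becomes "uwvtdqogqrh".

uwvtdqogqrh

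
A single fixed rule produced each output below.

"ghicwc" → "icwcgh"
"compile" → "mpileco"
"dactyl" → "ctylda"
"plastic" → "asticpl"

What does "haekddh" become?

ekddhha

The rule is to move the first 2 characters to the end (rotate left by 2).
Applying that to "haekddh" gives "ekddhha".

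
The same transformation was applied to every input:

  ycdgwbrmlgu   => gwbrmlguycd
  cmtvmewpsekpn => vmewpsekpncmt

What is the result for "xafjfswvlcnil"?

jfswvlcnilxaf

In each case the input is transformed by: move the first 3 characters to the end (rotate left by 3).
So "xafjfswvlcnil" becomes "jfswvlcnilxaf".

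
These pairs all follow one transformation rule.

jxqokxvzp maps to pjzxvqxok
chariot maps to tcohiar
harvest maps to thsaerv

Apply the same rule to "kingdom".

mkoidng

In each case the input is transformed by: reverse the string, then take characters alternately from the front and the back (1st, last, 2nd, 2nd-last, ...).
For "kingdom", step one produces "modgnik"; step two turns that into "mkoidng".
(Check on "jxqokxvzp": → "pzvxkoqxj" → "pjzxvqxok" ✓)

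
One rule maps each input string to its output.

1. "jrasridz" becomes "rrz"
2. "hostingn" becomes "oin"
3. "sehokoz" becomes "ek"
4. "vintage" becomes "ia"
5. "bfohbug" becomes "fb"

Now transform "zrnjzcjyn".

The transformation: keep one character in every 3, starting at position 2 (positions 2nd, 5th, 8th, ...).
So "zrnjzcjyn" becomes "rzy".

rzy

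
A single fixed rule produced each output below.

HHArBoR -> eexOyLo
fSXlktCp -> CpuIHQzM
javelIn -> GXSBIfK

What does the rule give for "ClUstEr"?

zIrPQbO

In each case the input is transformed by: shift every letter 3 places backward in the alphabet (wrapping around), then flip the case of every letter.
Applying both steps to "ClUstEr": "ZiRpqBo", then "zIrPQbO".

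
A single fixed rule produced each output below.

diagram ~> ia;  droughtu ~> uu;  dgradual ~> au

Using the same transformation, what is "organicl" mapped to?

ai

Each output is the input with this applied: keep every other character starting from the second (positions 2nd, 4th, 6th, ...), then keep only the vowels.
On "organicl" that produces "ai".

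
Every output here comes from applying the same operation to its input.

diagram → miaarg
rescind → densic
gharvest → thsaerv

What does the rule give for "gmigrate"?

emtiagr

What's happening: take characters alternately from the front and the back (1st, last, 2nd, 2nd-last, ...), then delete the first character.
"gmigrate" → "gemtiagr" → "emtiagr".
(Check on "diagram": → "dmiaarg" → "miaarg" ✓)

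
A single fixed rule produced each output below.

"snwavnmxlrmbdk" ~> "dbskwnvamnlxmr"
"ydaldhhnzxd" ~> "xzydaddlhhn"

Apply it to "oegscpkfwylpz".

plozgecskpwfy

In each case the input is transformed by: move the last 3 characters to the front (rotate right by 3), then swap each adjacent pair of characters (1↔2, 3↔4, ...).
Applying both steps to "oegscpkfwylpz": "lpzoegscpkfwy", then "plozgecskpwfy".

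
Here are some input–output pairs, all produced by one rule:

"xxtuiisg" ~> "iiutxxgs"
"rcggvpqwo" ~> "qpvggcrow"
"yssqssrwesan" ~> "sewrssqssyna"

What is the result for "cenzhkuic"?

ukhznecci

In each case the input is transformed by: reverse the string, then move the first 2 characters to the end (rotate left by 2).
For "cenzhkuic", step one produces "ciukhznec"; step two turns that into "ukhznecci".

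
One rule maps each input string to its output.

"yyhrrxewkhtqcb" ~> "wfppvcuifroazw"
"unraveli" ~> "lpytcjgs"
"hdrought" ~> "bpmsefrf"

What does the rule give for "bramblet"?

pykzjcrz

The transformation: move the first character to the end, then shift every letter 2 places backward in the alphabet (wrapping around).
Applying both steps to "bramblet": "rambletb", then "pykzjcrz".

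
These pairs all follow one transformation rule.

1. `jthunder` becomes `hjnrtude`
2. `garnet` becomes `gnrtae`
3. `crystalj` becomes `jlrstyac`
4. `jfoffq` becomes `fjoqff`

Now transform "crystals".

The transformation: sort the characters into alphabetical order, then move the first 2 characters to the end (rotate left by 2).
"crystals" → "aclrssty" → "lrsstyac".

lrsstyac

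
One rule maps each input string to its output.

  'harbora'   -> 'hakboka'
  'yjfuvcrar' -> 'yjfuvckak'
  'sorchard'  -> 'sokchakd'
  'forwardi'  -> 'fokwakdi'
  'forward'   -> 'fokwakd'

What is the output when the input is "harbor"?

The transformation: replace every "r" with "k".
Applying that to "harbor" gives "hakbok".

hakbok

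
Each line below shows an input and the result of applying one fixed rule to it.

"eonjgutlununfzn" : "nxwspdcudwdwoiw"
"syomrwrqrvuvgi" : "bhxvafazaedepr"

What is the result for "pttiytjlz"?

yccrhcsui

The rule is to shift every letter 9 places forward in the alphabet (wrapping around).
For "pttiytjlz" the result is "yccrhcsui".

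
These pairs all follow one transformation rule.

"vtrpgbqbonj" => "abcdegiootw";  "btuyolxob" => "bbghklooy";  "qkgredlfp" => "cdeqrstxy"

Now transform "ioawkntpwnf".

The rule is to shift every letter 13 places forward in the alphabet (wrapping around) — i.e. ROT13, then sort the characters into alphabetical order.
Applying both steps to "ioawkntpwnf": "vbnjxagcjas", then "aabcgjjnsvx".

aabcgjjnsvx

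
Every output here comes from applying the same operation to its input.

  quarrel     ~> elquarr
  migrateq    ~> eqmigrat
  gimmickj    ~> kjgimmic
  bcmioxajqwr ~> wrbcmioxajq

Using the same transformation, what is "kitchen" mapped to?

enkitch

Looking at the pairs, the operation is to move the last 2 characters to the front (rotate right by 2).
For "kitchen" the result is "enkitch".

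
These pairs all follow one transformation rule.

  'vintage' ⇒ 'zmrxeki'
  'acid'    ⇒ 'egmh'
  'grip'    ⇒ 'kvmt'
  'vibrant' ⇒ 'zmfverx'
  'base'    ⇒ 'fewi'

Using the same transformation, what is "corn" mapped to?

Rule — shift every letter 4 places forward in the alphabet (wrapping around).
On "corn" that produces "gsvr".

gsvr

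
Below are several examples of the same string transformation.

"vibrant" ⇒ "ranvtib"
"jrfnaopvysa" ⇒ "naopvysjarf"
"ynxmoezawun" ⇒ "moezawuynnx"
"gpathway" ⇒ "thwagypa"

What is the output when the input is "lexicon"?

The rule is to swap the first and last characters, then move the first 3 characters to the end (rotate left by 3).
Starting from "lexicon": after the first operation, "nexicol"; after the second, "icolnex".
(Check on "jrfnaopvysa": → "arfnaopvysj" → "naopvysjarf" ✓)

icolnex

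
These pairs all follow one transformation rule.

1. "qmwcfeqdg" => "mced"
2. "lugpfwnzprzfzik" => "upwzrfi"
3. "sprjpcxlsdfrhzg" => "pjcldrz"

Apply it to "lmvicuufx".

miuf

The transformation: keep every other character starting from the second (positions 2nd, 4th, 6th, ...).
On "lmvicuufx" that produces "miuf".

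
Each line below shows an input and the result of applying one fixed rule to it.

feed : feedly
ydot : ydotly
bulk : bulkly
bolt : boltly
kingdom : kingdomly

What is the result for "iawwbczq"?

The pattern: append "ly".
On "iawwbczq" that produces "iawwbczqly".

iawwbczqly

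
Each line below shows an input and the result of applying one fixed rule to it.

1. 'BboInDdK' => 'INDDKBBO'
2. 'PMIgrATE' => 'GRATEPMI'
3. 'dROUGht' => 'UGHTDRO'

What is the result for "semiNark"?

INARKSEM

In each case the input is transformed by: move the first 3 characters to the end (rotate left by 3), then convert every letter to uppercase.
"semiNark" → "iNarksem" → "INARKSEM".
(Check on "dROUGht": → "UGhtdRO" → "UGHTDRO" ✓)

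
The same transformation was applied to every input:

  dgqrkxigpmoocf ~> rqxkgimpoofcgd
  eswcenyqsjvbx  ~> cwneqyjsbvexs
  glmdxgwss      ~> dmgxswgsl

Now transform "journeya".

ruenayoj

Looking at the pairs, the operation is to move the first 2 characters to the end (rotate left by 2), then swap each adjacent pair of characters (1↔2, 3↔4, ...).
Starting from "journeya": after the first operation, "urneyajo"; after the second, "ruenayoj".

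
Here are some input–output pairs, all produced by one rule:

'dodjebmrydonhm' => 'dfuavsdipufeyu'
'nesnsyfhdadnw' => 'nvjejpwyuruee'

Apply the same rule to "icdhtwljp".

gtuykncaz

In each case the input is transformed by: swap the first and last characters, then shift every letter 9 places backward in the alphabet (wrapping around).
For "icdhtwljp", step one produces "pcdhtwlji"; step two turns that into "gtuykncaz".
(Check on "dodjebmrydonhm": → "modjebmrydonhd" → "dfuavsdipufeyu" ✓)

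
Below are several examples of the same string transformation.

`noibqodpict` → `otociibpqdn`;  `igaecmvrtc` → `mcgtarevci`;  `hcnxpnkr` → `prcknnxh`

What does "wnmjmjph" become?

mhnpmjjw

Each output is the input with this applied: take characters alternately from the front and the back (1st, last, 2nd, 2nd-last, ...), then swap the first and last characters.
Starting from "wnmjmjph": after the first operation, "whnpmjjm"; after the second, "mhnpmjjw".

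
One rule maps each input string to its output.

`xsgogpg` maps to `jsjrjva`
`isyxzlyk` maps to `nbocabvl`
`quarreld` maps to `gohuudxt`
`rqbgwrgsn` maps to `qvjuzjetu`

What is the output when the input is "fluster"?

uhwvxoi

Each output is the input with this applied: reverse the string, then shift every letter 3 places forward in the alphabet (wrapping around).
On "fluster" that produces "uhwvxoi".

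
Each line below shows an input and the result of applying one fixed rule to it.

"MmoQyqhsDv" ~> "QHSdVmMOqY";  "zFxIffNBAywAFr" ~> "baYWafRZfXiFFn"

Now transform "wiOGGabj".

gABJWIog

The pattern: flip the case of every letter, then swap the front and back halves of the string.
Working it through for "wiOGGabj": intermediate "WIoggABJ", final "gABJWIog".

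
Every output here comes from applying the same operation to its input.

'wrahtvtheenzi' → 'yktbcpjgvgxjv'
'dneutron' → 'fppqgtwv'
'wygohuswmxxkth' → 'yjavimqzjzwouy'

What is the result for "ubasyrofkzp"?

The rule is to shift every letter 2 places forward in the alphabet (wrapping around), then take characters alternately from the front and the back (1st, last, 2nd, 2nd-last, ...).
For "ubasyrofkzp", step one produces "wdcuatqhmbr"; step two turns that into "wrdbcmuhaqt".
(Check on "wygohuswmxxkth": → "yaiqjwuyozzmvj" → "yjavimqzjzwouy" ✓)

wrdbcmuhaqt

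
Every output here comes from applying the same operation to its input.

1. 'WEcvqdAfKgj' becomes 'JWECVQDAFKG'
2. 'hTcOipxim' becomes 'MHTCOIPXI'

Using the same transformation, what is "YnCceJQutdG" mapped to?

In each case the input is transformed by: move the last character to the front, then convert every letter to uppercase.
On "YnCceJQutdG" that produces "GYNCCEJQUTD".

GYNCCEJQUTD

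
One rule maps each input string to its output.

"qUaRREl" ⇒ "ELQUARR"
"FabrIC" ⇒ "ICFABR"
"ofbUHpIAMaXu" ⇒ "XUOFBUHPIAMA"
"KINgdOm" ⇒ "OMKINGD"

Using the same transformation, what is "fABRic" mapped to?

Rule — move the last 2 characters to the front (rotate right by 2), then convert every letter to uppercase.
"fABRic" → "icfABR" → "ICFABR".

ICFABR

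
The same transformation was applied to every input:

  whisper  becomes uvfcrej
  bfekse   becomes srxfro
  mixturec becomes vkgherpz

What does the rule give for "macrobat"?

npebongz

The pattern: move the first character to the end, then shift every letter 13 places forward in the alphabet (wrapping around) — i.e. ROT13.
"macrobat" → "acrobatm" → "npebongz".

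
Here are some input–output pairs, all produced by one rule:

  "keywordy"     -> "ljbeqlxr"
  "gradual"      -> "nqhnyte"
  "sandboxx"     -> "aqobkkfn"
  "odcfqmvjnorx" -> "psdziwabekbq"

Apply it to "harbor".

eobeun

Looking at the pairs, the operation is to move the first 2 characters to the end (rotate left by 2), then shift every letter 13 places forward in the alphabet (wrapping around) — i.e. ROT13.
On "harbor": the first step gives "rborha", and the second then gives "eobeun".
(Check on "odcfqmvjnorx": → "cfqmvjnorxod" → "psdziwabekbq" ✓)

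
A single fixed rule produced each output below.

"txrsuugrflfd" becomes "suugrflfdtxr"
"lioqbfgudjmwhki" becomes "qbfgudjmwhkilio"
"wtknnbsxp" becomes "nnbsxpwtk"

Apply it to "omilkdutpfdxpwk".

lkdutpfdxpwkomi

Each output is the input with this applied: move the first 3 characters to the end (rotate left by 3).
Doing the same to "omilkdutpfdxpwk": "lkdutpfdxpwkomi".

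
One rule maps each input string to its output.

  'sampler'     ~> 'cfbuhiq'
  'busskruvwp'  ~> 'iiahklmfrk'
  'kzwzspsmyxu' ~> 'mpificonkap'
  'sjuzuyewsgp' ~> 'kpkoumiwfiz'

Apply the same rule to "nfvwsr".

The transformation: shift every letter 10 places backward in the alphabet (wrapping around), then move the first 2 characters to the end (rotate left by 2).
On "nfvwsr": the first step gives "dvlmih", and the second then gives "lmihdv".
(Check on "kzwzspsmyxu": → "apmpificonk" → "mpificonkap" ✓)

lmihdv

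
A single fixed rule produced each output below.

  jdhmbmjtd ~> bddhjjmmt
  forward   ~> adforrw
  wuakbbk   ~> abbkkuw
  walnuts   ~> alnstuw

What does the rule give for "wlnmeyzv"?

elmnvwyz

The rule is to sort the characters into alphabetical order.
So "wlnmeyzv" becomes "elmnvwyz".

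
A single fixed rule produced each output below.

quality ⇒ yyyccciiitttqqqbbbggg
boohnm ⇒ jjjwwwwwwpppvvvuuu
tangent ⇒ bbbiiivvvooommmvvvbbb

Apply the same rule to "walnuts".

The transformation: repeat every character 3 times, then shift every letter 8 places forward in the alphabet (wrapping around).
"walnuts" → "wwwaaalllnnnuuutttsss" → "eeeiiitttvvvcccbbbaaa".

eeeiiitttvvvcccbbbaaa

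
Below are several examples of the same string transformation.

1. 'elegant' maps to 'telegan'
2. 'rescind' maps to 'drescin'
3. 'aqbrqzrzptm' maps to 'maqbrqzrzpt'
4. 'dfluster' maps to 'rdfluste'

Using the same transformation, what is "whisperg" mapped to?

gwhisper

In each case the input is transformed by: move the last character to the front.
Applying that to "whisperg" gives "gwhisper".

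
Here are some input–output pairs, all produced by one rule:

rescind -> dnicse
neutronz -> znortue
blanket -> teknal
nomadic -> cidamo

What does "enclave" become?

The pattern: delete the first character, then reverse the string.
"enclave" → "nclave" → "evalcn".

evalcn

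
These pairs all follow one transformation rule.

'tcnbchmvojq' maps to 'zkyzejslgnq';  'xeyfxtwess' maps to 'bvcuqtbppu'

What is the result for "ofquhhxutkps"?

cnreeurqhmpl

The pattern: move the first character to the end, then shift every letter 3 places backward in the alphabet (wrapping around).
Applying both steps to "ofquhhxutkps": "fquhhxutkpso", then "cnreeurqhmpl".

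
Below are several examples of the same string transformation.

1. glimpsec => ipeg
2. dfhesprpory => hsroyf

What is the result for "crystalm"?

The pattern: move the first 2 characters to the end (rotate left by 2), then keep every other character starting from the first (positions 1st, 3rd, 5th, ...).
Working it through for "crystalm": intermediate "ystalmcr", final "ytlc".

ytlc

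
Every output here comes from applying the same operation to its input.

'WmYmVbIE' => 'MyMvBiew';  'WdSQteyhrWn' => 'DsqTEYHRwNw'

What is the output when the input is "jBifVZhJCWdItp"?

bIFvzHjcwDiTPJ

The rule is to flip the case of every letter, then move the first character to the end.
Applying both steps to "jBifVZhJCWdItp": "JbIFvzHjcwDiTP", then "bIFvzHjcwDiTPJ".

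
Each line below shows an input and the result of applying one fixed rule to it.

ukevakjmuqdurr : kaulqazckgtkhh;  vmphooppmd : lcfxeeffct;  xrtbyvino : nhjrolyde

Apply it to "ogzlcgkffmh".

In each case the input is transformed by: shift every letter 10 places backward in the alphabet (wrapping around).
For "ogzlcgkffmh" the result is "ewpbswavvcx".

ewpbswavvcx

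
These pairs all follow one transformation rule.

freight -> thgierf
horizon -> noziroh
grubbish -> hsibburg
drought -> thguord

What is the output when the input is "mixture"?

The pattern: reverse the string.
Applying that to "mixture" gives "erutxim".

erutxim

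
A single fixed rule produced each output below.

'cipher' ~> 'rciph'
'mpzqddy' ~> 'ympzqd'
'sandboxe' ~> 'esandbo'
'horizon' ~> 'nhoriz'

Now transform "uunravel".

What's happening: move the last 2 characters to the front (rotate right by 2), then delete the first character.
For "uunravel", step one produces "eluunrav"; step two turns that into "luunrav".
(Check on "sandboxe": → "xesandbo" → "esandbo" ✓)

luunrav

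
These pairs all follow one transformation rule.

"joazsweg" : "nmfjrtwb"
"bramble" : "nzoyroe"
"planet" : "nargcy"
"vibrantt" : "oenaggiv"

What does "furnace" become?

eanprsh

Looking at the pairs, the operation is to shift every letter 13 places forward in the alphabet (wrapping around) — i.e. ROT13, then move the first 2 characters to the end (rotate left by 2).
For "furnace", step one produces "sheanpr"; step two turns that into "eanprsh".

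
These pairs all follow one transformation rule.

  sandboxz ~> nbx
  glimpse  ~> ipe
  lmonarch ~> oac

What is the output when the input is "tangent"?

net

In each case the input is transformed by: keep every other character starting from the first (positions 1st, 3rd, 5th, ...), then delete the first character.
On "tangent": the first step gives "tnet", and the second then gives "net".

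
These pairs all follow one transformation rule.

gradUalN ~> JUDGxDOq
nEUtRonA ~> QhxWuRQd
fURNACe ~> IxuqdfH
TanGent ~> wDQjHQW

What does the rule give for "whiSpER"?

ZKLvShu

The rule is to flip the case of every letter, then shift every letter 3 places forward in the alphabet (wrapping around).
On "whiSpER": the first step gives "WHIsPer", and the second then gives "ZKLvShu".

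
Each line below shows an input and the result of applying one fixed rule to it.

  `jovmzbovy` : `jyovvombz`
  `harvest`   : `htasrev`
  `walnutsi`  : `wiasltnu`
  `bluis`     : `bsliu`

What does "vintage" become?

Rule — take characters alternately from the front and the back (1st, last, 2nd, 2nd-last, ...).
Applying that to "vintage" gives "veignat".

veignat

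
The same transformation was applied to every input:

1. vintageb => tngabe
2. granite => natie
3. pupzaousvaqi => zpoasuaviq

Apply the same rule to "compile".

What's happening: delete the first 2 characters, then swap each adjacent pair of characters (1↔2, 3↔4, ...).
Doing the same to "compile": "pmlie".

pmlie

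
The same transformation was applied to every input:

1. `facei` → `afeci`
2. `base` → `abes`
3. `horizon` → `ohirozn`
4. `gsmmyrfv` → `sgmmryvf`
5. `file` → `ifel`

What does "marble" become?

ambrel

Rule — swap each adjacent pair of characters (1↔2, 3↔4, ...).
Applying that to "marble" gives "ambrel".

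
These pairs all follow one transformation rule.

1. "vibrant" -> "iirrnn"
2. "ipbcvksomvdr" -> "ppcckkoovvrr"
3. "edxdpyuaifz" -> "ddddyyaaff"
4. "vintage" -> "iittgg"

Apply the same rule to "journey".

oorree

The rule is to keep every other character starting from the second (positions 2nd, 4th, 6th, ...), then double every character.
"journey" → "ore" → "oorree".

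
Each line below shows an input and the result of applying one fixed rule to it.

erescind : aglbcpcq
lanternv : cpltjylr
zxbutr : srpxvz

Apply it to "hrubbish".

zgqffpsz

The pattern: swap the front and back halves of the string, then shift every letter 2 places backward in the alphabet (wrapping around).
For "hrubbish", step one produces "bishhrub"; step two turns that into "zgqffpsz".
(Check on "zxbutr": → "utrzxb" → "srpxvz" ✓)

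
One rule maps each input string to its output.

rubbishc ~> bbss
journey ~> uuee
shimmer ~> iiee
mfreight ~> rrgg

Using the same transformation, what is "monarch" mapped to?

Looking at the pairs, the operation is to keep one character in every 3, starting at position 3 (positions 3rd, 6th, 9th, ...), then double every character.
Working it through for "monarch": intermediate "nc", final "nncc".

nncc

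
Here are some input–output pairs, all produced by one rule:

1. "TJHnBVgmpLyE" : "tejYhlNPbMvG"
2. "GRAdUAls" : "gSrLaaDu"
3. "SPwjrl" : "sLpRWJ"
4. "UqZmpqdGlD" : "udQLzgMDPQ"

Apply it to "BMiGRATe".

bEmtIagr

Each output is the input with this applied: flip the case of every letter, then take characters alternately from the front and the back (1st, last, 2nd, 2nd-last, ...).
Working it through for "BMiGRATe": intermediate "bmIgratE", final "bEmtIagr".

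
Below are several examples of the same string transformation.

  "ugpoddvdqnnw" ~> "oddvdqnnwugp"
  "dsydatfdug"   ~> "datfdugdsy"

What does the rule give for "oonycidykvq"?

Each output is the input with this applied: move the first 3 characters to the end (rotate left by 3).
Applying that to "oonycidykvq" gives "ycidykvqoon".

ycidykvqoon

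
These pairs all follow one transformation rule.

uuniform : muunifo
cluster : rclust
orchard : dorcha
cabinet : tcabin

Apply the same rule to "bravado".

The pattern: move the last character to the front, then delete the last character.
"bravado" → "obravad" → "obrava".

obrava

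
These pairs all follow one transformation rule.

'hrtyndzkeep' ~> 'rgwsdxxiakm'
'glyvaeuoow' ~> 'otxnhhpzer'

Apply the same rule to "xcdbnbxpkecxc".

Looking at the pairs, the operation is to shift every letter 7 places backward in the alphabet (wrapping around), then move the first 3 characters to the end (rotate left by 3).
"xcdbnbxpkecxc" → "uguqidxvqvqvw".

uguqidxvqvqvw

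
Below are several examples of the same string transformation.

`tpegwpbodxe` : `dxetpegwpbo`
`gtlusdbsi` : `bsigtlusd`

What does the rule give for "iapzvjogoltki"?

The transformation: move the last 3 characters to the front (rotate right by 3).
On "iapzvjogoltki" that produces "tkiiapzvjogol".

tkiiapzvjogol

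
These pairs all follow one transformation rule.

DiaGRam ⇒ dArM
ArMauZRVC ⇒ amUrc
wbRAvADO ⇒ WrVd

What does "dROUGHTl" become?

The pattern: keep every other character starting from the first (positions 1st, 3rd, 5th, ...), then flip the case of every letter.
Starting from "dROUGHTl": after the first operation, "dOGT"; after the second, "Dogt".

Dogt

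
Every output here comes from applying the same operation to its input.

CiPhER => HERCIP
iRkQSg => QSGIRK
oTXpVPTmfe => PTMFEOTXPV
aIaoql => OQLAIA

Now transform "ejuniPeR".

The pattern: swap the front and back halves of the string, then convert every letter to uppercase.
Applying that to "ejuniPeR" gives "IPEREJUN".
(Check on "oTXpVPTmfe": → "PTmfeoTXpV" → "PTMFEOTXPV" ✓)

IPEREJUN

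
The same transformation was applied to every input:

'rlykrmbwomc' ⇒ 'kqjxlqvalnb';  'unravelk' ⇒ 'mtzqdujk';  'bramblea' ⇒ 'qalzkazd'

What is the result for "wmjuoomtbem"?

lvtinnsldal

Looking at the pairs, the operation is to swap each adjacent pair of characters (1↔2, 3↔4, ...), then shift every letter 1 place backward in the alphabet (wrapping around).
"wmjuoomtbem" → "mwujootmebm" → "lvtinnsldal".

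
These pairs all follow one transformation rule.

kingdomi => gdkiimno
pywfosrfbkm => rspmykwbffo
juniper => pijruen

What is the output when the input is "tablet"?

The transformation: take characters alternately from the front and the back (1st, last, 2nd, 2nd-last, ...), then move the last 2 characters to the front (rotate right by 2).
Applying both steps to "tablet": "ttaebl", then "blttae".

blttae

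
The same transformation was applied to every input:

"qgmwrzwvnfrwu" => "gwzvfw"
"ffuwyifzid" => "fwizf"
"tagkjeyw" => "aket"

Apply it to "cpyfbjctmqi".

The transformation: swap the first and last characters, then keep every other character starting from the second (positions 2nd, 4th, 6th, ...).
Working it through for "cpyfbjctmqi": intermediate "ipyfbjctmqc", final "pfjtq".

pfjtq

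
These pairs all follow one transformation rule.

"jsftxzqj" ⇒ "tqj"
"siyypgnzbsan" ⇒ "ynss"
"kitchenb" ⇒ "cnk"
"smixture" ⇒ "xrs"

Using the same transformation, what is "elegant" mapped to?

gte

The transformation: keep one character in every 3, starting at position 1 (positions 1st, 4th, 7th, ...), then move the first character to the end.
Applying both steps to "elegant": "egt", then "gte".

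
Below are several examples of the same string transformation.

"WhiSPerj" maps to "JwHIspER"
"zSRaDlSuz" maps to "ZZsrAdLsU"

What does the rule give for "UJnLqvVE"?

The pattern: move the last character to the front, then flip the case of every letter.
For "UJnLqvVE" the result is "eujNlQVv".

eujNlQVv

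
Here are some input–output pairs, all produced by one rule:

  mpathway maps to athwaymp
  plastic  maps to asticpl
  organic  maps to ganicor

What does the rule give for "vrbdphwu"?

bdphwuvr

The rule is to move the first 2 characters to the end (rotate left by 2).
Applying that to "vrbdphwu" gives "bdphwuvr".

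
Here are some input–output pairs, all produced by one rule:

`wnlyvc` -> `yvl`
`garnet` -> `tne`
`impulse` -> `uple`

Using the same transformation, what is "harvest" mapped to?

Looking at the pairs, the operation is to sort the characters into reverse alphabetical order, then keep every other character starting from the first (positions 1st, 3rd, 5th, ...).
For "harvest", step one produces "vtsrhea"; step two turns that into "vsha".
(Check on "wnlyvc": → "ywvnlc" → "yvl" ✓)

vsha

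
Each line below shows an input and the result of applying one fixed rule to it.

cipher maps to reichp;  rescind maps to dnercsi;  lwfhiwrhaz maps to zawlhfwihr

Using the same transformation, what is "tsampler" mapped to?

restmalp

What's happening: move the last 2 characters to the front (rotate right by 2), then swap each adjacent pair of characters (1↔2, 3↔4, ...).
Working it through for "tsampler": intermediate "ertsampl", final "restmalp".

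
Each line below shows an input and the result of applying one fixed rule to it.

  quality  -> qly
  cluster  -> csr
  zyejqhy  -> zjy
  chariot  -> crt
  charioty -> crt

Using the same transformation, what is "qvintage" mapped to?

qng

Rule — keep one character in every 3, starting at position 1 (positions 1st, 4th, 7th, ...).
For "qvintage" the result is "qng".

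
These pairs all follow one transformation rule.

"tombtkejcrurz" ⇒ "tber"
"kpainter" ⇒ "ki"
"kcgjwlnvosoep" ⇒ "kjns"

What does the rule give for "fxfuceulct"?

fuu

The transformation: move the last 2 characters to the front (rotate right by 2), then keep one character in every 3, starting at position 3 (positions 3rd, 6th, 9th, ...).
Starting from "fxfuceulct": after the first operation, "ctfxfuceul"; after the second, "fuu".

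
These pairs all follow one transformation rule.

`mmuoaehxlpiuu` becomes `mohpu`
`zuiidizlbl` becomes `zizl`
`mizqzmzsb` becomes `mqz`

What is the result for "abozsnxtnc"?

azxc

The transformation: keep one character in every 3, starting at position 1 (positions 1st, 4th, 7th, ...).
"abozsnxtnc" → "azxc".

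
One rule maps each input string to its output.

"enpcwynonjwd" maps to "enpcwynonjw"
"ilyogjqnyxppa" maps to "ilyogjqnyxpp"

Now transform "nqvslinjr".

nqvslinj

The pattern: delete the last character.
"nqvslinjr" → "nqvslinj".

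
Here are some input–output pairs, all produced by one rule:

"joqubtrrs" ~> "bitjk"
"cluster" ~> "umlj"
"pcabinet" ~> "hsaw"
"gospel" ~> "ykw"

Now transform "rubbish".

jtaz

Rule — keep every other character starting from the first (positions 1st, 3rd, 5th, ...), then shift every letter 8 places backward in the alphabet (wrapping around).
On "rubbish": the first step gives "rbih", and the second then gives "jtaz".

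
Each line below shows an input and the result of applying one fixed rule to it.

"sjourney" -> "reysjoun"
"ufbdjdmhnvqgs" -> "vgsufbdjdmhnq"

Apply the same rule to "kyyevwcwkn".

The pattern: move the last 3 characters to the front (rotate right by 3), then swap the first and last characters.
Working it through for "kyyevwcwkn": intermediate "wknkyyevwc", final "cknkyyevww".

cknkyyevww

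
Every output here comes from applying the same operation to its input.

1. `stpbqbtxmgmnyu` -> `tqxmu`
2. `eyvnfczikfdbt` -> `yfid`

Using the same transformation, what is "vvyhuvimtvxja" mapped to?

vumx

The rule is to keep one character in every 3, starting at position 2 (positions 2nd, 5th, 8th, ...).
Applying that to "vvyhuvimtvxja" gives "vumx".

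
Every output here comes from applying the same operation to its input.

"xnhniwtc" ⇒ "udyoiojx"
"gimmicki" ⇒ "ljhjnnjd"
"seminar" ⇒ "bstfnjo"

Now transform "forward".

segpsxb

Rule — shift every letter 1 place forward in the alphabet (wrapping around), then move the last 2 characters to the front (rotate right by 2).
On "forward": the first step gives "gpsxbse", and the second then gives "segpsxb".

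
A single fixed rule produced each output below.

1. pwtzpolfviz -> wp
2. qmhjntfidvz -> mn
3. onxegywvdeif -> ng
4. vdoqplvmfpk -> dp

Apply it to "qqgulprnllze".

ql

In each case the input is transformed by: keep one character in every 3, starting at position 2 (positions 2nd, 5th, 8th, ...), then delete the last 2 characters.
For "qqgulprnllze", step one produces "qlnz"; step two turns that into "ql".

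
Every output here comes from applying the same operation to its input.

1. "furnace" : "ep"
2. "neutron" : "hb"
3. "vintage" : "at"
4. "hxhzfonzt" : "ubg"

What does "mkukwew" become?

The pattern: shift every letter 13 places forward in the alphabet (wrapping around) — i.e. ROT13, then keep one character in every 3, starting at position 3 (positions 3rd, 6th, 9th, ...).
Doing the same to "mkukwew": "hr".

hr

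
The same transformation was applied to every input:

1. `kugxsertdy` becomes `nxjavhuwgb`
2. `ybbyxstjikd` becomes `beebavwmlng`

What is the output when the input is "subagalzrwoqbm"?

vxedjdocuzrtep

The pattern: shift every letter 3 places forward in the alphabet (wrapping around).
"subagalzrwoqbm" → "vxedjdocuzrtep".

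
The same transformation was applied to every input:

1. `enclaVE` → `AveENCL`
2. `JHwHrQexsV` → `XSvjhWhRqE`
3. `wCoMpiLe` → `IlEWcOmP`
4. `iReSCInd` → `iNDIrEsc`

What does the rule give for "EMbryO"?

In each case the input is transformed by: move the last 3 characters to the front (rotate right by 3), then flip the case of every letter.
So "EMbryO" becomes "RYoemB".

RYoemB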